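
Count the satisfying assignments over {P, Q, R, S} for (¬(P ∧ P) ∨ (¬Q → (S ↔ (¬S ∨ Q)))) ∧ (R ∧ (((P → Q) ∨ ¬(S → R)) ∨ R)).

6

Initial set: {((¬(P ∧ P) ∨ (¬Q → (S ↔ (¬S ∨ Q)))) ∧ (R ∧ (((P → Q) ∨ ¬(S → R)) ∨ R)))}.
((¬(P ∧ P) ∨ (¬Q → (S ↔ (¬S ∨ Q)))) ∧ (R ∧ (((P → Q) ∨ ¬(S → R)) ∨ R))): α-rule — add (¬(P ∧ P) ∨ (¬Q → (S ↔ (¬S ∨ Q)))), (R ∧ (((P → Q) ∨ ¬(S → R)) ∨ R)).
(R ∧ (((P → Q) ∨ ¬(S → R)) ∨ R)): α-rule — add R, (((P → Q) ∨ ¬(S → R)) ∨ R).
(¬(P ∧ P) ∨ (¬Q → (S ↔ (¬S ∨ Q)))): β-rule — branch into ¬(P ∧ P)  //  (¬Q → (S ↔ (¬S ∨ Q))).
  branch 1 (add ¬(P ∧ P)):
    (((P → Q) ∨ ¬(S → R)) ∨ R): β-rule — branch into ((P → Q) ∨ ¬(S → R))  //  R.
      branch 1.1 (add ((P → Q) ∨ ¬(S → R))):
        ¬(P ∧ P): β-rule — branch into ¬P  //  ¬P.
          branch 1.1.1 (add ¬P):
            ((P → Q) ∨ ¬(S → R)): β-rule — branch into (P → Q)  //  ¬(S → R).
              branch 1.1.1.1 (add (P → Q)):
                (P → Q): β-rule — branch into ¬P  //  Q.
                  branch 1.1.1.1.1 (add ¬P):
                    ○ open, literals {P=F, R=T}.
                  branch 1.1.1.1.2 (add Q):
                    ○ open, literals {P=F, Q=T, R=T}.
              branch 1.1.1.2 (add ¬(S → R)):
                ¬(S → R): α-rule — add S, ¬R.
                × closes — contains both R and ¬R.
          branch 1.1.2 (add ¬P):
            ((P → Q) ∨ ¬(S → R)): β-rule — branch into (P → Q)  //  ¬(S → R).
              branch 1.1.2.1 (add (P → Q)):
                (P → Q): β-rule — branch into ¬P  //  Q.
                  branch 1.1.2.1.1 (add ¬P):
                    ○ open, literals {P=F, R=T}.
                  branch 1.1.2.1.2 (add Q):
                    ○ open, literals {P=F, Q=T, R=T}.
              branch 1.1.2.2 (add ¬(S → R)):
                ¬(S → R): α-rule — add S, ¬R.
                × closes — contains both R and ¬R.
      branch 1.2 (add R):
        ¬(P ∧ P): β-rule — branch into ¬P  //  ¬P.
          branch 1.2.1 (add ¬P):
            ○ open, literals {P=F, R=T}.
          branch 1.2.2 (add ¬P):
            ○ open, literals {P=F, R=T}.
  branch 2 (add (¬Q → (S ↔ (¬S ∨ Q)))):
    (((P → Q) ∨ ¬(S → R)) ∨ R): β-rule — branch into ((P → Q) ∨ ¬(S → R))  //  R.
      branch 2.1 (add ((P → Q) ∨ ¬(S → R))):
        (¬Q → (S ↔ (¬S ∨ Q))): β-rule — branch into ¬¬Q  //  (S ↔ (¬S ∨ Q)).
          branch 2.1.1 (add ¬¬Q):
            ((P → Q) ∨ ¬(S → R)): β-rule — branch into (P → Q)  //  ¬(S → R).
              branch 2.1.1.1 (add (P → Q)):
                (P → Q): β-rule — branch into ¬P  //  Q.
                  branch 2.1.1.1.1 (add ¬P):
                    ○ open, literals {P=F, Q=T, R=T}.
                  branch 2.1.1.1.2 (add Q):
                    ○ open, literals {Q=T, R=T}.
              branch 2.1.1.2 (add ¬(S → R)):
                ¬(S → R): α-rule — add S, ¬R.
                × closes — contains both R and ¬R.
          branch 2.1.2 (add (S ↔ (¬S ∨ Q))):
            ((P → Q) ∨ ¬(S → R)): β-rule — branch into (P → Q)  //  ¬(S → R).
              branch 2.1.2.1 (add (P → Q)):
                (S ↔ (¬S ∨ Q)): β-rule — branch into S, (¬S ∨ Q)  //  ¬S, ¬(¬S ∨ Q).
                  branch 2.1.2.1.1 (add S, (¬S ∨ Q)):
                    (P → Q): β-rule — branch into ¬P  //  Q.
                      branch 2.1.2.1.1.1 (add ¬P):
                        (¬S ∨ Q): β-rule — branch into ¬S  //  Q.
                          branch 2.1.2.1.1.1.1 (add ¬S):
                            × closes — contains both S and ¬S.
                          branch 2.1.2.1.1.1.2 (add Q):
                            ○ open, literals {P=F, Q=T, R=T, S=T}.
                      branch 2.1.2.1.1.2 (add Q):
                        (¬S ∨ Q): β-rule — branch into ¬S  //  Q.
                          branch 2.1.2.1.1.2.1 (add ¬S):
                            × closes — contains both S and ¬S.
                          branch 2.1.2.1.1.2.2 (add Q):
                            ○ open, literals {Q=T, R=T, S=T}.
                  branch 2.1.2.1.2 (add ¬S, ¬(¬S ∨ Q)):
                    ¬(¬S ∨ Q): α-rule — add ¬¬S, ¬Q.
                    × closes — contains both S and ¬S.
              branch 2.1.2.2 (add ¬(S → R)):
                ¬(S → R): α-rule — add S, ¬R.
                × closes — contains both R and ¬R.
      branch 2.2 (add R):
        (¬Q → (S ↔ (¬S ∨ Q))): β-rule — branch into ¬¬Q  //  (S ↔ (¬S ∨ Q)).
          branch 2.2.1 (add ¬¬Q):
            ○ open, literals {Q=T, R=T}.
          branch 2.2.2 (add (S ↔ (¬S ∨ Q))):
            (S ↔ (¬S ∨ Q)): β-rule — branch into S, (¬S ∨ Q)  //  ¬S, ¬(¬S ∨ Q).
              branch 2.2.2.1 (add S, (¬S ∨ Q)):
                (¬S ∨ Q): β-rule — branch into ¬S  //  Q.
                  branch 2.2.2.1.1 (add ¬S):
                    × closes — contains both S and ¬S.
                  branch 2.2.2.1.2 (add Q):
                    ○ open, literals {Q=T, R=T, S=T}.
              branch 2.2.2.2 (add ¬S, ¬(¬S ∨ Q)):
                ¬(¬S ∨ Q): α-rule — add ¬¬S, ¬Q.
                × closes — contains both S and ¬S.
9 branches closed, 12 open.
Each open branch fixes some atoms; the unmentioned ones are free. Counting distinct full assignments: branch {P=F, R=T} (Q, S) contributes 4 new; branch {P=F, Q=T, R=T} (S) contributes 0 new; branch {P=F, R=T} (Q, S) contributes 0 new; branch {P=F, Q=T, R=T} (S) contributes 0 new; branch {P=F, R=T} (Q, S) contributes 0 new; branch {P=F, R=T} (Q, S) contributes 0 new; branch {P=F, Q=T, R=T} (S) contributes 0 new; branch {Q=T, R=T} (P, S) contributes 2 new; branch {P=F, Q=T, R=T, S=T} (none free) contributes 0 new; branch {Q=T, R=T, S=T} (P) contributes 0 new; branch {Q=T, R=T} (P, S) contributes 0 new; branch {Q=T, R=T, S=T} (P) contributes 0 new. Total: 6.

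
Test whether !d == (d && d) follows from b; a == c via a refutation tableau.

Initial set: {T b; T (a == c); F (!d == (d && d))}.
T (a == c): β-rule — branch into T a, T c  //  F a, F c.
  branch 1 (add T a, T c):
    F (!d == (d && d)): β-rule — branch into T !d, F (d && d)  //  F !d, T (d && d).
      branch 1.1 (add T !d, F (d && d)):
        F (d && d): β-rule — branch into F d  //  F d.
          branch 1.1.1 (add F d):
            ○ open, literals {a=true, b=true, c=true, d=false}.
          branch 1.1.2 (add F d):
            ○ open, literals {a=true, b=true, c=true, d=false}.
      branch 1.2 (add F !d, T (d && d)):
        T (d && d): α-rule — add T d, T d.
        ○ open, literals {a=true, b=true, c=true, d=true}.
  branch 2 (add F a, F c):
    F (!d == (d && d)): β-rule — branch into T !d, F (d && d)  //  F !d, T (d && d).
      branch 2.1 (add T !d, F (d && d)):
        F (d && d): β-rule — branch into F d  //  F d.
          branch 2.1.1 (add F d):
            ○ open, literals {a=false, b=true, c=false, d=false}.
          branch 2.1.2 (add F d):
            ○ open, literals {a=false, b=true, c=false, d=false}.
      branch 2.2 (add F !d, T (d && d)):
        T (d && d): α-rule — add T d, T d.
        ○ open, literals {a=false, b=true, c=false, d=true}.
0 branches closed, 6 open.
An open branch gives a countermodel: a=true, b=true, c=true, d=false (unmentioned atoms arbitrary); the premises hold there but the conclusion fails.

No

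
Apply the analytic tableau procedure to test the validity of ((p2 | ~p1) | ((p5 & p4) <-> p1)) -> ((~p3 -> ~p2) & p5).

Assume the negation and expand:
Initial set: {~(((p2 | ~p1) | ((p5 & p4) <-> p1)) -> ((~p3 -> ~p2) & p5))}.
~(((p2 | ~p1) | ((p5 & p4) <-> p1)) -> ((~p3 -> ~p2) & p5)): α-rule — add ((p2 | ~p1) | ((p5 & p4) <-> p1)), ~((~p3 -> ~p2) & p5).
((p2 | ~p1) | ((p5 & p4) <-> p1)): β-rule — branch into (p2 | ~p1)  //  ((p5 & p4) <-> p1).
  branch 1 (add (p2 | ~p1)):
    ~((~p3 -> ~p2) & p5): β-rule — branch into ~(~p3 -> ~p2)  //  ~p5.
      branch 1.1 (add ~(~p3 -> ~p2)):
        ~(~p3 -> ~p2): α-rule — add ~p3, ~~p2.
        (p2 | ~p1): β-rule — branch into p2  //  ~p1.
          branch 1.1.1 (add p2):
            ○ open, literals {p2=T, p3=F}.
          branch 1.1.2 (add ~p1):
            ○ open, literals {p1=F, p2=T, p3=F}.
      branch 1.2 (add ~p5):
        (p2 | ~p1): β-rule — branch into p2  //  ~p1.
          branch 1.2.1 (add p2):
            ○ open, literals {p2=T, p5=F}.
          branch 1.2.2 (add ~p1):
            ○ open, literals {p1=F, p5=F}.
  branch 2 (add ((p5 & p4) <-> p1)):
    ~((~p3 -> ~p2) & p5): β-rule — branch into ~(~p3 -> ~p2)  //  ~p5.
      branch 2.1 (add ~(~p3 -> ~p2)):
        ~(~p3 -> ~p2): α-rule — add ~p3, ~~p2.
        ((p5 & p4) <-> p1): β-rule — branch into (p5 & p4), p1  //  ~(p5 & p4), ~p1.
          branch 2.1.1 (add (p5 & p4), p1):
            (p5 & p4): α-rule — add p5, p4.
            ○ open, literals {p1=T, p2=T, p3=F, p4=T, p5=T}.
          branch 2.1.2 (add ~(p5 & p4), ~p1):
            ~(p5 & p4): β-rule — branch into ~p5  //  ~p4.
              branch 2.1.2.1 (add ~p5):
                ○ open, literals {p1=F, p2=T, p3=F, p5=F}.
              branch 2.1.2.2 (add ~p4):
                ○ open, literals {p1=F, p2=T, p3=F, p4=F}.
      branch 2.2 (add ~p5):
        ((p5 & p4) <-> p1): β-rule — branch into (p5 & p4), p1  //  ~(p5 & p4), ~p1.
          branch 2.2.1 (add (p5 & p4), p1):
            (p5 & p4): α-rule — add p5, p4.
            × closes — contains both p5 and ~p5.
          branch 2.2.2 (add ~(p5 & p4), ~p1):
            ~(p5 & p4): β-rule — branch into ~p5  //  ~p4.
              branch 2.2.2.1 (add ~p5):
                ○ open, literals {p1=F, p5=F}.
              branch 2.2.2.2 (add ~p4):
                ○ open, literals {p1=F, p4=F, p5=F}.
1 branch closed, 9 open.
An open branch gives a countermodel: p2=T, p3=F (unmentioned atoms arbitrary); under it the original formula is false.

Not valid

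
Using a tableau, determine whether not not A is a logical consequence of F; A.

Initial set: {F; A; not not not A}.
not not not A: drop double negation, giving not A.
× closes — contains both A and not A.
All 1 branch closes.
Every branch closed, so the premises entail the conclusion.

Yes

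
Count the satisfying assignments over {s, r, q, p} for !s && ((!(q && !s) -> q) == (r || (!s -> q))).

6

Initial set: {(!s && ((!(q && !s) -> q) == (r || (!s -> q))))}.
(!s && ((!(q && !s) -> q) == (r || (!s -> q)))): α-rule — add !s, ((!(q && !s) -> q) == (r || (!s -> q))).
((!(q && !s) -> q) == (r || (!s -> q))): β-rule — branch into (!(q && !s) -> q), (r || (!s -> q))  //  !(!(q && !s) -> q), !(r || (!s -> q)).
  branch 1 (add (!(q && !s) -> q), (r || (!s -> q))):
    (!(q && !s) -> q): β-rule — branch into !!(q && !s)  //  q.
      branch 1.1 (add !!(q && !s)):
        !!(q && !s): α-rule — add q, !s.
        (r || (!s -> q)): β-rule — branch into r  //  (!s -> q).
          branch 1.1.1 (add r):
            ○ open, literals {q=true, r=true, s=false}.
          branch 1.1.2 (add (!s -> q)):
            (!s -> q): β-rule — branch into !!s  //  q.
              branch 1.1.2.1 (add !!s):
                × closes — contains both s and !s.
              branch 1.1.2.2 (add q):
                ○ open, literals {q=true, s=false}.
      branch 1.2 (add q):
        (r || (!s -> q)): β-rule — branch into r  //  (!s -> q).
          branch 1.2.1 (add r):
            ○ open, literals {q=true, r=true, s=false}.
          branch 1.2.2 (add (!s -> q)):
            (!s -> q): β-rule — branch into !!s  //  q.
              branch 1.2.2.1 (add !!s):
                × closes — contains both s and !s.
              branch 1.2.2.2 (add q):
                ○ open, literals {q=true, s=false}.
  branch 2 (add !(!(q && !s) -> q), !(r || (!s -> q))):
    !(!(q && !s) -> q): α-rule — add !(q && !s), !q.
    !(r || (!s -> q)): α-rule — add !r, !(!s -> q).
    !(!s -> q): α-rule — add !s, !q.
    !(q && !s): β-rule — branch into !q  //  !!s.
      branch 2.1 (add !q):
        ○ open, literals {q=false, r=false, s=false}.
      branch 2.2 (add !!s):
        × closes — contains both s and !s.
3 branches closed, 5 open.
Each open branch fixes some atoms; the unmentioned ones are free. Counting distinct full assignments: branch {q=true, r=true, s=false} (p) contributes 2 new; branch {q=true, s=false} (r, p) contributes 2 new; branch {q=true, r=true, s=false} (p) contributes 0 new; branch {q=true, s=false} (r, p) contributes 0 new; branch {q=false, r=false, s=false} (p) contributes 2 new. Total: 6.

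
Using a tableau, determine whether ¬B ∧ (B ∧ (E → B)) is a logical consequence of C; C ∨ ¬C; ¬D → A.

No

Initial set: {T C; T (C ∨ ¬C); T (¬D → A); F (¬B ∧ (B ∧ (E → B)))}.
T (C ∨ ¬C): β-rule — branch into T C  //  T ¬C.
  branch 1 (add T C):
    T (¬D → A): β-rule — branch into F ¬D  //  T A.
      branch 1.1 (add F ¬D):
        F (¬B ∧ (B ∧ (E → B))): β-rule — branch into F ¬B  //  F (B ∧ (E → B)).
          branch 1.1.1 (add F ¬B):
            ○ open, literals {B=T, C=T, D=T}.
          branch 1.1.2 (add F (B ∧ (E → B))):
            F (B ∧ (E → B)): β-rule — branch into F B  //  F (E → B).
              branch 1.1.2.1 (add F B):
                ○ open, literals {B=F, C=T, D=T}.
              branch 1.1.2.2 (add F (E → B)):
                F (E → B): α-rule — add T E, F B.
                ○ open, literals {B=F, C=T, D=T, E=T}.
      branch 1.2 (add T A):
        F (¬B ∧ (B ∧ (E → B))): β-rule — branch into F ¬B  //  F (B ∧ (E → B)).
          branch 1.2.1 (add F ¬B):
            ○ open, literals {A=T, B=T, C=T}.
          branch 1.2.2 (add F (B ∧ (E → B))):
            F (B ∧ (E → B)): β-rule — branch into F B  //  F (E → B).
              branch 1.2.2.1 (add F B):
                ○ open, literals {A=T, B=F, C=T}.
              branch 1.2.2.2 (add F (E → B)):
                F (E → B): α-rule — add T E, F B.
                ○ open, literals {A=T, B=F, C=T, E=T}.
  branch 2 (add T ¬C):
    × closes — contains both C and ¬C.
1 branch closed, 6 open.
An open branch gives a countermodel: B=T, C=T, D=T (unmentioned atoms arbitrary); the premises hold there but the conclusion fails.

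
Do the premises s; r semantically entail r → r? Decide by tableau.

Initial set: {s; r; ¬(r → r)}.
¬(r → r): α-rule — add r, ¬r.
× closes — contains both r and ¬r.
All 1 branch closes.
Every branch closed, so the premises entail the conclusion.

Yes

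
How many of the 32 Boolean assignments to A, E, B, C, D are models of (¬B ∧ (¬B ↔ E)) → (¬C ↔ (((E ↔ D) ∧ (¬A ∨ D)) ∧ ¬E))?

28

Initial set: {((¬B ∧ (¬B ↔ E)) → (¬C ↔ (((E ↔ D) ∧ (¬A ∨ D)) ∧ ¬E)))}.
((¬B ∧ (¬B ↔ E)) → (¬C ↔ (((E ↔ D) ∧ (¬A ∨ D)) ∧ ¬E))): β-rule — branch into ¬(¬B ∧ (¬B ↔ E))  //  (¬C ↔ (((E ↔ D) ∧ (¬A ∨ D)) ∧ ¬E)).
  branch 1 (add ¬(¬B ∧ (¬B ↔ E))):
    ¬(¬B ∧ (¬B ↔ E)): β-rule — branch into ¬¬B  //  ¬(¬B ↔ E).
      branch 1.1 (add ¬¬B):
        ○ open, literals {B=1}.
      branch 1.2 (add ¬(¬B ↔ E)):
        ¬(¬B ↔ E): β-rule — branch into ¬B, ¬E  //  ¬¬B, E.
          branch 1.2.1 (add ¬B, ¬E):
            ○ open, literals {B=0, E=0}.
          branch 1.2.2 (add ¬¬B, E):
            ○ open, literals {B=1, E=1}.
  branch 2 (add (¬C ↔ (((E ↔ D) ∧ (¬A ∨ D)) ∧ ¬E))):
    (¬C ↔ (((E ↔ D) ∧ (¬A ∨ D)) ∧ ¬E)): β-rule — branch into ¬C, (((E ↔ D) ∧ (¬A ∨ D)) ∧ ¬E)  //  ¬¬C, ¬(((E ↔ D) ∧ (¬A ∨ D)) ∧ ¬E).
      branch 2.1 (add ¬C, (((E ↔ D) ∧ (¬A ∨ D)) ∧ ¬E)):
        (((E ↔ D) ∧ (¬A ∨ D)) ∧ ¬E): α-rule — add ((E ↔ D) ∧ (¬A ∨ D)), ¬E.
        ((E ↔ D) ∧ (¬A ∨ D)): α-rule — add (E ↔ D), (¬A ∨ D).
        (E ↔ D): β-rule — branch into E, D  //  ¬E, ¬D.
          branch 2.1.1 (add E, D):
            × closes — contains both E and ¬E.
          branch 2.1.2 (add ¬E, ¬D):
            (¬A ∨ D): β-rule — branch into ¬A  //  D.
              branch 2.1.2.1 (add ¬A):
                ○ open, literals {A=0, C=0, D=0, E=0}.
              branch 2.1.2.2 (add D):
                × closes — contains both D and ¬D.
      branch 2.2 (add ¬¬C, ¬(((E ↔ D) ∧ (¬A ∨ D)) ∧ ¬E)):
        ¬(((E ↔ D) ∧ (¬A ∨ D)) ∧ ¬E): β-rule — branch into ¬((E ↔ D) ∧ (¬A ∨ D))  //  ¬¬E.
          branch 2.2.1 (add ¬((E ↔ D) ∧ (¬A ∨ D))):
            ¬((E ↔ D) ∧ (¬A ∨ D)): β-rule — branch into ¬(E ↔ D)  //  ¬(¬A ∨ D).
              branch 2.2.1.1 (add ¬(E ↔ D)):
                ¬(E ↔ D): β-rule — branch into E, ¬D  //  ¬E, D.
                  branch 2.2.1.1.1 (add E, ¬D):
                    ○ open, literals {C=1, D=0, E=1}.
                  branch 2.2.1.1.2 (add ¬E, D):
                    ○ open, literals {C=1, D=1, E=0}.
              branch 2.2.1.2 (add ¬(¬A ∨ D)):
                ¬(¬A ∨ D): α-rule — add ¬¬A, ¬D.
                ○ open, literals {A=1, C=1, D=0}.
          branch 2.2.2 (add ¬¬E):
            ○ open, literals {C=1, E=1}.
2 branches closed, 8 open.
Each open branch fixes some atoms; the unmentioned ones are free. Counting distinct full assignments: branch {B=1} (A, E, C, D) contributes 16 new; branch {B=0, E=0} (A, C, D) contributes 8 new; branch {B=1, E=1} (A, C, D) contributes 0 new; branch {A=0, C=0, D=0, E=0} (B) contributes 0 new; branch {C=1, D=0, E=1} (A, B) contributes 2 new; branch {C=1, D=1, E=0} (A, B) contributes 0 new; branch {A=1, C=1, D=0} (E, B) contributes 0 new; branch {C=1, E=1} (A, B, D) contributes 2 new. Total: 28.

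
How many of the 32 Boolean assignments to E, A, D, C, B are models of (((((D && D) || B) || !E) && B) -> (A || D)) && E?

14

Initial set: {((((((D && D) || B) || !E) && B) -> (A || D)) && E)}.
((((((D && D) || B) || !E) && B) -> (A || D)) && E): α-rule — add (((((D && D) || B) || !E) && B) -> (A || D)), E.
(((((D && D) || B) || !E) && B) -> (A || D)): β-rule — branch into !((((D && D) || B) || !E) && B)  //  (A || D).
  branch 1 (add !((((D && D) || B) || !E) && B)):
    !((((D && D) || B) || !E) && B): β-rule — branch into !(((D && D) || B) || !E)  //  !B.
      branch 1.1 (add !(((D && D) || B) || !E)):
        !(((D && D) || B) || !E): α-rule — add !((D && D) || B), !!E.
        !((D && D) || B): α-rule — add !(D && D), !B.
        !(D && D): β-rule — branch into !D  //  !D.
          branch 1.1.1 (add !D):
            ○ open, literals {B=false, D=false, E=true}.
          branch 1.1.2 (add !D):
            ○ open, literals {B=false, D=false, E=true}.
      branch 1.2 (add !B):
        ○ open, literals {B=false, E=true}.
  branch 2 (add (A || D)):
    (A || D): β-rule — branch into A  //  D.
      branch 2.1 (add A):
        ○ open, literals {A=true, E=true}.
      branch 2.2 (add D):
        ○ open, literals {D=true, E=true}.
0 branches closed, 5 open.
Each open branch fixes some atoms; the unmentioned ones are free. Counting distinct full assignments: branch {B=false, D=false, E=true} (A, C) contributes 4 new; branch {B=false, D=false, E=true} (A, C) contributes 0 new; branch {B=false, E=true} (A, D, C) contributes 4 new; branch {A=true, E=true} (D, C, B) contributes 4 new; branch {D=true, E=true} (A, C, B) contributes 2 new. Total: 14.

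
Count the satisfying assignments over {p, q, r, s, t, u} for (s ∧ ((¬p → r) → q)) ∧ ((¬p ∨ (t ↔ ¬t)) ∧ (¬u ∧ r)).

Initial set: {((s ∧ ((¬p → r) → q)) ∧ ((¬p ∨ (t ↔ ¬t)) ∧ (¬u ∧ r)))}.
((s ∧ ((¬p → r) → q)) ∧ ((¬p ∨ (t ↔ ¬t)) ∧ (¬u ∧ r))): α-rule — add (s ∧ ((¬p → r) → q)), ((¬p ∨ (t ↔ ¬t)) ∧ (¬u ∧ r)).
(s ∧ ((¬p → r) → q)): α-rule — add s, ((¬p → r) → q).
((¬p ∨ (t ↔ ¬t)) ∧ (¬u ∧ r)): α-rule — add (¬p ∨ (t ↔ ¬t)), (¬u ∧ r).
(¬u ∧ r): α-rule — add ¬u, r.
((¬p → r) → q): β-rule — branch into ¬(¬p → r)  //  q.
  branch 1 (add ¬(¬p → r)):
    ¬(¬p → r): α-rule — add ¬p, ¬r.
    × closes — contains both r and ¬r.
  branch 2 (add q):
    (¬p ∨ (t ↔ ¬t)): β-rule — branch into ¬p  //  (t ↔ ¬t).
      branch 2.1 (add ¬p):
        ○ open, literals {p=0, q=1, r=1, s=1, u=0}.
      branch 2.2 (add (t ↔ ¬t)):
        (t ↔ ¬t): β-rule — branch into t, ¬t  //  ¬t, ¬¬t.
          branch 2.2.1 (add t, ¬t):
            × closes — contains both t and ¬t.
          branch 2.2.2 (add ¬t, ¬¬t):
            × closes — contains both t and ¬t.
3 branches closed, 1 open.
Each open branch fixes some atoms; the unmentioned ones are free. Counting distinct full assignments: branch {p=0, q=1, r=1, s=1, u=0} (t) contributes 2 new. Total: 2.

2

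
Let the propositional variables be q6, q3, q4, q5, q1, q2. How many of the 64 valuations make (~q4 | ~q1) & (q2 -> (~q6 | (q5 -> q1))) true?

44

Initial set: {((~q4 | ~q1) & (q2 -> (~q6 | (q5 -> q1))))}.
((~q4 | ~q1) & (q2 -> (~q6 | (q5 -> q1)))): α-rule — add (~q4 | ~q1), (q2 -> (~q6 | (q5 -> q1))).
(~q4 | ~q1): β-rule — branch into ~q4  //  ~q1.
  branch 1 (add ~q4):
    (q2 -> (~q6 | (q5 -> q1))): β-rule — branch into ~q2  //  (~q6 | (q5 -> q1)).
      branch 1.1 (add ~q2):
        ○ open, literals {q2=false, q4=false}.
      branch 1.2 (add (~q6 | (q5 -> q1))):
        (~q6 | (q5 -> q1)): β-rule — branch into ~q6  //  (q5 -> q1).
          branch 1.2.1 (add ~q6):
            ○ open, literals {q4=false, q6=false}.
          branch 1.2.2 (add (q5 -> q1)):
            (q5 -> q1): β-rule — branch into ~q5  //  q1.
              branch 1.2.2.1 (add ~q5):
                ○ open, literals {q4=false, q5=false}.
              branch 1.2.2.2 (add q1):
                ○ open, literals {q1=true, q4=false}.
  branch 2 (add ~q1):
    (q2 -> (~q6 | (q5 -> q1))): β-rule — branch into ~q2  //  (~q6 | (q5 -> q1)).
      branch 2.1 (add ~q2):
        ○ open, literals {q1=false, q2=false}.
      branch 2.2 (add (~q6 | (q5 -> q1))):
        (~q6 | (q5 -> q1)): β-rule — branch into ~q6  //  (q5 -> q1).
          branch 2.2.1 (add ~q6):
            ○ open, literals {q1=false, q6=false}.
          branch 2.2.2 (add (q5 -> q1)):
            (q5 -> q1): β-rule — branch into ~q5  //  q1.
              branch 2.2.2.1 (add ~q5):
                ○ open, literals {q1=false, q5=false}.
              branch 2.2.2.2 (add q1):
                × closes — contains both q1 and ~q1.
1 branch closed, 7 open.
Each open branch fixes some atoms; the unmentioned ones are free. Counting distinct full assignments: branch {q2=false, q4=false} (q6, q3, q5, q1) contributes 16 new; branch {q4=false, q6=false} (q3, q5, q1, q2) contributes 8 new; branch {q4=false, q5=false} (q6, q3, q1, q2) contributes 4 new; branch {q1=true, q4=false} (q6, q3, q5, q2) contributes 2 new; branch {q1=false, q2=false} (q6, q3, q4, q5) contributes 8 new; branch {q1=false, q6=false} (q3, q4, q5, q2) contributes 4 new; branch {q1=false, q5=false} (q6, q3, q4, q2) contributes 2 new. Total: 44.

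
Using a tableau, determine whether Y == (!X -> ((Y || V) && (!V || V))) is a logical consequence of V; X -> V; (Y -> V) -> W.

No

Initial set: {V; (X -> V); ((Y -> V) -> W); !(Y == (!X -> ((Y || V) && (!V || V))))}.
(X -> V): β-rule — branch into !X  //  V.
  branch 1 (add !X):
    ((Y -> V) -> W): β-rule — branch into !(Y -> V)  //  W.
      branch 1.1 (add !(Y -> V)):
        !(Y -> V): α-rule — add Y, !V.
        × closes — contains both V and !V.
      branch 1.2 (add W):
        !(Y == (!X -> ((Y || V) && (!V || V)))): β-rule — branch into Y, !(!X -> ((Y || V) && (!V || V)))  //  !Y, (!X -> ((Y || V) && (!V || V))).
          branch 1.2.1 (add Y, !(!X -> ((Y || V) && (!V || V)))):
            !(!X -> ((Y || V) && (!V || V))): α-rule — add !X, !((Y || V) && (!V || V)).
            !((Y || V) && (!V || V)): β-rule — branch into !(Y || V)  //  !(!V || V).
              branch 1.2.1.1 (add !(Y || V)):
                !(Y || V): α-rule — add !Y, !V.
                × closes — contains both Y and !Y.
              branch 1.2.1.2 (add !(!V || V)):
                !(!V || V): α-rule — add !!V, !V.
                × closes — contains both V and !V.
          branch 1.2.2 (add !Y, (!X -> ((Y || V) && (!V || V)))):
            (!X -> ((Y || V) && (!V || V))): β-rule — branch into !!X  //  ((Y || V) && (!V || V)).
              branch 1.2.2.1 (add !!X):
                × closes — contains both X and !X.
              branch 1.2.2.2 (add ((Y || V) && (!V || V))):
                ((Y || V) && (!V || V)): α-rule — add (Y || V), (!V || V).
                (Y || V): β-rule — branch into Y  //  V.
                  branch 1.2.2.2.1 (add Y):
                    × closes — contains both Y and !Y.
                  branch 1.2.2.2.2 (add V):
                    (!V || V): β-rule — branch into !V  //  V.
                      branch 1.2.2.2.2.1 (add !V):
                        × closes — contains both V and !V.
                      branch 1.2.2.2.2.2 (add V):
                        ○ open, literals {V=true, W=true, X=false, Y=false}.
  branch 2 (add V):
    ((Y -> V) -> W): β-rule — branch into !(Y -> V)  //  W.
      branch 2.1 (add !(Y -> V)):
        !(Y -> V): α-rule — add Y, !V.
        × closes — contains both V and !V.
      branch 2.2 (add W):
        !(Y == (!X -> ((Y || V) && (!V || V)))): β-rule — branch into Y, !(!X -> ((Y || V) && (!V || V)))  //  !Y, (!X -> ((Y || V) && (!V || V))).
          branch 2.2.1 (add Y, !(!X -> ((Y || V) && (!V || V)))):
            !(!X -> ((Y || V) && (!V || V))): α-rule — add !X, !((Y || V) && (!V || V)).
            !((Y || V) && (!V || V)): β-rule — branch into !(Y || V)  //  !(!V || V).
              branch 2.2.1.1 (add !(Y || V)):
                !(Y || V): α-rule — add !Y, !V.
                × closes — contains both Y and !Y.
              branch 2.2.1.2 (add !(!V || V)):
                !(!V || V): α-rule — add !!V, !V.
                × closes — contains both V and !V.
          branch 2.2.2 (add !Y, (!X -> ((Y || V) && (!V || V)))):
            (!X -> ((Y || V) && (!V || V))): β-rule — branch into !!X  //  ((Y || V) && (!V || V)).
              branch 2.2.2.1 (add !!X):
                ○ open, literals {V=true, W=true, X=true, Y=false}.
              branch 2.2.2.2 (add ((Y || V) && (!V || V))):
                ((Y || V) && (!V || V)): α-rule — add (Y || V), (!V || V).
                (Y || V): β-rule — branch into Y  //  V.
                  branch 2.2.2.2.1 (add Y):
                    × closes — contains both Y and !Y.
                  branch 2.2.2.2.2 (add V):
                    (!V || V): β-rule — branch into !V  //  V.
                      branch 2.2.2.2.2.1 (add !V):
                        × closes — contains both V and !V.
                      branch 2.2.2.2.2.2 (add V):
                        ○ open, literals {V=true, W=true, Y=false}.
11 branches closed, 3 open.
An open branch gives a countermodel: V=true, W=true, X=false, Y=false (unmentioned atoms arbitrary); the premises hold there but the conclusion fails.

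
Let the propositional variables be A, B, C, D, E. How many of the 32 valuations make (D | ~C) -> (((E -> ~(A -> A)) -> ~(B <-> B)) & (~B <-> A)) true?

14

Initial set: {((D | ~C) -> (((E -> ~(A -> A)) -> ~(B <-> B)) & (~B <-> A)))}.
((D | ~C) -> (((E -> ~(A -> A)) -> ~(B <-> B)) & (~B <-> A))): β-rule — branch into ~(D | ~C)  //  (((E -> ~(A -> A)) -> ~(B <-> B)) & (~B <-> A)).
  branch 1 (add ~(D | ~C)):
    ~(D | ~C): α-rule — add ~D, ~~C.
    ○ open, literals {C=T, D=F}.
  branch 2 (add (((E -> ~(A -> A)) -> ~(B <-> B)) & (~B <-> A))):
    (((E -> ~(A -> A)) -> ~(B <-> B)) & (~B <-> A)): α-rule — add ((E -> ~(A -> A)) -> ~(B <-> B)), (~B <-> A).
    ((E -> ~(A -> A)) -> ~(B <-> B)): β-rule — branch into ~(E -> ~(A -> A))  //  ~(B <-> B).
      branch 2.1 (add ~(E -> ~(A -> A))):
        ~(E -> ~(A -> A)): α-rule — add E, ~~(A -> A).
        (~B <-> A): β-rule — branch into ~B, A  //  ~~B, ~A.
          branch 2.1.1 (add ~B, A):
            ~~(A -> A): β-rule — branch into ~A  //  A.
              branch 2.1.1.1 (add ~A):
                × closes — contains both A and ~A.
              branch 2.1.1.2 (add A):
                ○ open, literals {A=T, B=F, E=T}.
          branch 2.1.2 (add ~~B, ~A):
            ~~(A -> A): β-rule — branch into ~A  //  A.
              branch 2.1.2.1 (add ~A):
                ○ open, literals {A=F, B=T, E=T}.
              branch 2.1.2.2 (add A):
                × closes — contains both A and ~A.
      branch 2.2 (add ~(B <-> B)):
        (~B <-> A): β-rule — branch into ~B, A  //  ~~B, ~A.
          branch 2.2.1 (add ~B, A):
            ~(B <-> B): β-rule — branch into B, ~B  //  ~B, B.
              branch 2.2.1.1 (add B, ~B):
                × closes — contains both B and ~B.
              branch 2.2.1.2 (add ~B, B):
                × closes — contains both B and ~B.
          branch 2.2.2 (add ~~B, ~A):
            ~(B <-> B): β-rule — branch into B, ~B  //  ~B, B.
              branch 2.2.2.1 (add B, ~B):
                × closes — contains both B and ~B.
              branch 2.2.2.2 (add ~B, B):
                × closes — contains both B and ~B.
6 branches closed, 3 open.
Each open branch fixes some atoms; the unmentioned ones are free. Counting distinct full assignments: branch {C=T, D=F} (A, B, E) contributes 8 new; branch {A=T, B=F, E=T} (C, D) contributes 3 new; branch {A=F, B=T, E=T} (C, D) contributes 3 new. Total: 14.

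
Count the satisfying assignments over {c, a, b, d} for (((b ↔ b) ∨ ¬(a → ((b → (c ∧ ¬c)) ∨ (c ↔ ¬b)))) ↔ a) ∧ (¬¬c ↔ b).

Initial set: {T ((((b ↔ b) ∨ ¬(a → ((b → (c ∧ ¬c)) ∨ (c ↔ ¬b)))) ↔ a) ∧ (¬¬c ↔ b))}.
T ((((b ↔ b) ∨ ¬(a → ((b → (c ∧ ¬c)) ∨ (c ↔ ¬b)))) ↔ a) ∧ (¬¬c ↔ b)): α-rule — add T (((b ↔ b) ∨ ¬(a → ((b → (c ∧ ¬c)) ∨ (c ↔ ¬b)))) ↔ a), T (¬¬c ↔ b).
T (((b ↔ b) ∨ ¬(a → ((b → (c ∧ ¬c)) ∨ (c ↔ ¬b)))) ↔ a): β-rule — branch into T ((b ↔ b) ∨ ¬(a → ((b → (c ∧ ¬c)) ∨ (c ↔ ¬b)))), T a  //  F ((b ↔ b) ∨ ¬(a → ((b → (c ∧ ¬c)) ∨ (c ↔ ¬b)))), F a.
  branch 1 (add T ((b ↔ b) ∨ ¬(a → ((b → (c ∧ ¬c)) ∨ (c ↔ ¬b)))), T a):
    T (¬¬c ↔ b): β-rule — branch into T ¬¬c, T b  //  F ¬¬c, F b.
      branch 1.1 (add T ¬¬c, T b):
        T ¬¬c: drop double negation, giving T c.
        T ((b ↔ b) ∨ ¬(a → ((b → (c ∧ ¬c)) ∨ (c ↔ ¬b)))): β-rule — branch into T (b ↔ b)  //  T ¬(a → ((b → (c ∧ ¬c)) ∨ (c ↔ ¬b))).
          branch 1.1.1 (add T (b ↔ b)):
            T (b ↔ b): β-rule — branch into T b, T b  //  F b, F b.
              branch 1.1.1.1 (add T b, T b):
                ○ open, literals {a=1, b=1, c=1}.
              branch 1.1.1.2 (add F b, F b):
                × closes — contains both b and ¬b.
          branch 1.1.2 (add T ¬(a → ((b → (c ∧ ¬c)) ∨ (c ↔ ¬b)))):
            T ¬(a → ((b → (c ∧ ¬c)) ∨ (c ↔ ¬b))): α-rule — add T a, F ((b → (c ∧ ¬c)) ∨ (c ↔ ¬b)).
            F ((b → (c ∧ ¬c)) ∨ (c ↔ ¬b)): α-rule — add F (b → (c ∧ ¬c)), F (c ↔ ¬b).
            F (b → (c ∧ ¬c)): α-rule — add T b, F (c ∧ ¬c).
            F (c ↔ ¬b): β-rule — branch into T c, F ¬b  //  F c, T ¬b.
              branch 1.1.2.1 (add T c, F ¬b):
                F (c ∧ ¬c): β-rule — branch into F c  //  F ¬c.
                  branch 1.1.2.1.1 (add F c):
                    × closes — contains both c and ¬c.
                  branch 1.1.2.1.2 (add F ¬c):
                    ○ open, literals {a=1, b=1, c=1}.
              branch 1.1.2.2 (add F c, T ¬b):
                × closes — contains both c and ¬c.
      branch 1.2 (add F ¬¬c, F b):
        F ¬¬c: drop double negation, giving F c.
        T ((b ↔ b) ∨ ¬(a → ((b → (c ∧ ¬c)) ∨ (c ↔ ¬b)))): β-rule — branch into T (b ↔ b)  //  T ¬(a → ((b → (c ∧ ¬c)) ∨ (c ↔ ¬b))).
          branch 1.2.1 (add T (b ↔ b)):
            T (b ↔ b): β-rule — branch into T b, T b  //  F b, F b.
              branch 1.2.1.1 (add T b, T b):
                × closes — contains both b and ¬b.
              branch 1.2.1.2 (add F b, F b):
                ○ open, literals {a=1, b=0, c=0}.
          branch 1.2.2 (add T ¬(a → ((b → (c ∧ ¬c)) ∨ (c ↔ ¬b)))):
            T ¬(a → ((b → (c ∧ ¬c)) ∨ (c ↔ ¬b))): α-rule — add T a, F ((b → (c ∧ ¬c)) ∨ (c ↔ ¬b)).
            F ((b → (c ∧ ¬c)) ∨ (c ↔ ¬b)): α-rule — add F (b → (c ∧ ¬c)), F (c ↔ ¬b).
            F (b → (c ∧ ¬c)): α-rule — add T b, F (c ∧ ¬c).
            × closes — contains both b and ¬b.
  branch 2 (add F ((b ↔ b) ∨ ¬(a → ((b → (c ∧ ¬c)) ∨ (c ↔ ¬b)))), F a):
    F ((b ↔ b) ∨ ¬(a → ((b → (c ∧ ¬c)) ∨ (c ↔ ¬b)))): α-rule — add F (b ↔ b), F ¬(a → ((b → (c ∧ ¬c)) ∨ (c ↔ ¬b))).
    T (¬¬c ↔ b): β-rule — branch into T ¬¬c, T b  //  F ¬¬c, F b.
      branch 2.1 (add T ¬¬c, T b):
        T ¬¬c: drop double negation, giving T c.
        F (b ↔ b): β-rule — branch into T b, F b  //  F b, T b.
          branch 2.1.1 (add T b, F b):
            × closes — contains both b and ¬b.
          branch 2.1.2 (add F b, T b):
            × closes — contains both b and ¬b.
      branch 2.2 (add F ¬¬c, F b):
        F ¬¬c: drop double negation, giving F c.
        F (b ↔ b): β-rule — branch into T b, F b  //  F b, T b.
          branch 2.2.1 (add T b, F b):
            × closes — contains both b and ¬b.
          branch 2.2.2 (add F b, T b):
            × closes — contains both b and ¬b.
9 branches closed, 3 open.
Each open branch fixes some atoms; the unmentioned ones are free. Counting distinct full assignments: branch {a=1, b=1, c=1} (d) contributes 2 new; branch {a=1, b=1, c=1} (d) contributes 0 new; branch {a=1, b=0, c=0} (d) contributes 2 new. Total: 4.

4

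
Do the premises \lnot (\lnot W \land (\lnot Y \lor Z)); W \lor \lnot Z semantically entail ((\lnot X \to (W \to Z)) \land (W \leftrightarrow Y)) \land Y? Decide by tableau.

Initial set: {\lnot (\lnot W \land (\lnot Y \lor Z)); (W \lor \lnot Z); \lnot (((\lnot X \to (W \to Z)) \land (W \leftrightarrow Y)) \land Y)}.
\lnot (\lnot W \land (\lnot Y \lor Z)): β-rule — branch into \lnot \lnot W  //  \lnot (\lnot Y \lor Z).
  branch 1 (add \lnot \lnot W):
    (W \lor \lnot Z): β-rule — branch into W  //  \lnot Z.
      branch 1.1 (add W):
        \lnot (((\lnot X \to (W \to Z)) \land (W \leftrightarrow Y)) \land Y): β-rule — branch into \lnot ((\lnot X \to (W \to Z)) \land (W \leftrightarrow Y))  //  \lnot Y.
          branch 1.1.1 (add \lnot ((\lnot X \to (W \to Z)) \land (W \leftrightarrow Y))):
            \lnot ((\lnot X \to (W \to Z)) \land (W \leftrightarrow Y)): β-rule — branch into \lnot (\lnot X \to (W \to Z))  //  \lnot (W \leftrightarrow Y).
              branch 1.1.1.1 (add \lnot (\lnot X \to (W \to Z))):
                \lnot (\lnot X \to (W \to Z)): α-rule — add \lnot X, \lnot (W \to Z).
                \lnot (W \to Z): α-rule — add W, \lnot Z.
                ○ open, literals {W=T, X=F, Z=F}.
              branch 1.1.1.2 (add \lnot (W \leftrightarrow Y)):
                \lnot (W \leftrightarrow Y): β-rule — branch into W, \lnot Y  //  \lnot W, Y.
                  branch 1.1.1.2.1 (add W, \lnot Y):
                    ○ open, literals {W=T, Y=F}.
                  branch 1.1.1.2.2 (add \lnot W, Y):
                    × closes — contains both W and \lnot W.
          branch 1.1.2 (add \lnot Y):
            ○ open, literals {W=T, Y=F}.
      branch 1.2 (add \lnot Z):
        \lnot (((\lnot X \to (W \to Z)) \land (W \leftrightarrow Y)) \land Y): β-rule — branch into \lnot ((\lnot X \to (W \to Z)) \land (W \leftrightarrow Y))  //  \lnot Y.
          branch 1.2.1 (add \lnot ((\lnot X \to (W \to Z)) \land (W \leftrightarrow Y))):
            \lnot ((\lnot X \to (W \to Z)) \land (W \leftrightarrow Y)): β-rule — branch into \lnot (\lnot X \to (W \to Z))  //  \lnot (W \leftrightarrow Y).
              branch 1.2.1.1 (add \lnot (\lnot X \to (W \to Z))):
                \lnot (\lnot X \to (W \to Z)): α-rule — add \lnot X, \lnot (W \to Z).
                \lnot (W \to Z): α-rule — add W, \lnot Z.
                ○ open, literals {W=T, X=F, Z=F}.
              branch 1.2.1.2 (add \lnot (W \leftrightarrow Y)):
                \lnot (W \leftrightarrow Y): β-rule — branch into W, \lnot Y  //  \lnot W, Y.
                  branch 1.2.1.2.1 (add W, \lnot Y):
                    ○ open, literals {W=T, Y=F, Z=F}.
                  branch 1.2.1.2.2 (add \lnot W, Y):
                    × closes — contains both W and \lnot W.
          branch 1.2.2 (add \lnot Y):
            ○ open, literals {W=T, Y=F, Z=F}.
  branch 2 (add \lnot (\lnot Y \lor Z)):
    \lnot (\lnot Y \lor Z): α-rule — add \lnot \lnot Y, \lnot Z.
    (W \lor \lnot Z): β-rule — branch into W  //  \lnot Z.
      branch 2.1 (add W):
        \lnot (((\lnot X \to (W \to Z)) \land (W \leftrightarrow Y)) \land Y): β-rule — branch into \lnot ((\lnot X \to (W \to Z)) \land (W \leftrightarrow Y))  //  \lnot Y.
          branch 2.1.1 (add \lnot ((\lnot X \to (W \to Z)) \land (W \leftrightarrow Y))):
            \lnot ((\lnot X \to (W \to Z)) \land (W \leftrightarrow Y)): β-rule — branch into \lnot (\lnot X \to (W \to Z))  //  \lnot (W \leftrightarrow Y).
              branch 2.1.1.1 (add \lnot (\lnot X \to (W \to Z))):
                \lnot (\lnot X \to (W \to Z)): α-rule — add \lnot X, \lnot (W \to Z).
                \lnot (W \to Z): α-rule — add W, \lnot Z.
                ○ open, literals {W=T, X=F, Y=T, Z=F}.
              branch 2.1.1.2 (add \lnot (W \leftrightarrow Y)):
                \lnot (W \leftrightarrow Y): β-rule — branch into W, \lnot Y  //  \lnot W, Y.
                  branch 2.1.1.2.1 (add W, \lnot Y):
                    × closes — contains both Y and \lnot Y.
                  branch 2.1.1.2.2 (add \lnot W, Y):
                    × closes — contains both W and \lnot W.
          branch 2.1.2 (add \lnot Y):
            × closes — contains both Y and \lnot Y.
      branch 2.2 (add \lnot Z):
        \lnot (((\lnot X \to (W \to Z)) \land (W \leftrightarrow Y)) \land Y): β-rule — branch into \lnot ((\lnot X \to (W \to Z)) \land (W \leftrightarrow Y))  //  \lnot Y.
          branch 2.2.1 (add \lnot ((\lnot X \to (W \to Z)) \land (W \leftrightarrow Y))):
            \lnot ((\lnot X \to (W \to Z)) \land (W \leftrightarrow Y)): β-rule — branch into \lnot (\lnot X \to (W \to Z))  //  \lnot (W \leftrightarrow Y).
              branch 2.2.1.1 (add \lnot (\lnot X \to (W \to Z))):
                \lnot (\lnot X \to (W \to Z)): α-rule — add \lnot X, \lnot (W \to Z).
                \lnot (W \to Z): α-rule — add W, \lnot Z.
                ○ open, literals {W=T, X=F, Y=T, Z=F}.
              branch 2.2.1.2 (add \lnot (W \leftrightarrow Y)):
                \lnot (W \leftrightarrow Y): β-rule — branch into W, \lnot Y  //  \lnot W, Y.
                  branch 2.2.1.2.1 (add W, \lnot Y):
                    × closes — contains both Y and \lnot Y.
                  branch 2.2.1.2.2 (add \lnot W, Y):
                    ○ open, literals {W=F, Y=T, Z=F}.
          branch 2.2.2 (add \lnot Y):
            × closes — contains both Y and \lnot Y.
7 branches closed, 9 open.
An open branch gives a countermodel: W=T, X=F, Z=F (unmentioned atoms arbitrary); the premises hold there but the conclusion fails.

No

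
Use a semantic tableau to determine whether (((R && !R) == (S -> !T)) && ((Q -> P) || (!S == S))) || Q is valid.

Assume the negation and expand:
Initial set: {F ((((R && !R) == (S -> !T)) && ((Q -> P) || (!S == S))) || Q)}.
F ((((R && !R) == (S -> !T)) && ((Q -> P) || (!S == S))) || Q): α-rule — add F (((R && !R) == (S -> !T)) && ((Q -> P) || (!S == S))), F Q.
F (((R && !R) == (S -> !T)) && ((Q -> P) || (!S == S))): β-rule — branch into F ((R && !R) == (S -> !T))  //  F ((Q -> P) || (!S == S)).
  branch 1 (add F ((R && !R) == (S -> !T))):
    F ((R && !R) == (S -> !T)): β-rule — branch into T (R && !R), F (S -> !T)  //  F (R && !R), T (S -> !T).
      branch 1.1 (add T (R && !R), F (S -> !T)):
        T (R && !R): α-rule — add T R, T !R.
        × closes — contains both R and !R.
      branch 1.2 (add F (R && !R), T (S -> !T)):
        F (R && !R): β-rule — branch into F R  //  F !R.
          branch 1.2.1 (add F R):
            T (S -> !T): β-rule — branch into F S  //  T !T.
              branch 1.2.1.1 (add F S):
                ○ open, literals {Q=false, R=false, S=false}.
              branch 1.2.1.2 (add T !T):
                ○ open, literals {Q=false, R=false, T=false}.
          branch 1.2.2 (add F !R):
            T (S -> !T): β-rule — branch into F S  //  T !T.
              branch 1.2.2.1 (add F S):
                ○ open, literals {Q=false, R=true, S=false}.
              branch 1.2.2.2 (add T !T):
                ○ open, literals {Q=false, R=true, T=false}.
  branch 2 (add F ((Q -> P) || (!S == S))):
    F ((Q -> P) || (!S == S)): α-rule — add F (Q -> P), F (!S == S).
    F (Q -> P): α-rule — add T Q, F P.
    × closes — contains both Q and !Q.
2 branches closed, 4 open.
An open branch gives a countermodel: Q=false, R=false, S=false (unmentioned atoms arbitrary); under it the original formula is false.

Not valid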